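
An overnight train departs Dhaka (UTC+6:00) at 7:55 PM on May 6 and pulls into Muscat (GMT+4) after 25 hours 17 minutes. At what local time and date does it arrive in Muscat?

7:12 PM on May 7

Convert departure to UTC: 7:55 PM − 6:00 = 1:55 PM UTC on May 6.
Add 25 hours 17 minutes travel time → 3:12 PM UTC (May 7).
Muscat is UTC+4:00, so local arrival = 3:12 PM + 4:00 = 7:12 PM on May 7.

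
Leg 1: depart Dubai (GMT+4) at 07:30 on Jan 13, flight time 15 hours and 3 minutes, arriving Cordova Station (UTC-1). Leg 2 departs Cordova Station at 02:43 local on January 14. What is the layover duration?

9 hours 10 minutes

Convert departure to UTC: 07:30 − 4:00 = 03:30 UTC on Jan 13.
Add 15 hours 3 minutes flight time → 18:33 UTC.
Cordova Station is UTC−1:00, so local arrival = 18:33 − 1:00 = 17:33 on Jan 13.
Layover = 02:43 − 17:33 (+1 day) = 9 hours 10 minutes.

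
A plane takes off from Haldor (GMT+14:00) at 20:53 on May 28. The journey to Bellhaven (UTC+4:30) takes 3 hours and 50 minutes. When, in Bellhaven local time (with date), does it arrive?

Bellhaven is 9:30 behind Haldor.
After 3 hours and 50 minutes it is 00:43 (May 29) in Haldor.
Shift by the zone difference: 00:43 − 9:30 = 15:13 on May 28 in Bellhaven.

15:13 on May 28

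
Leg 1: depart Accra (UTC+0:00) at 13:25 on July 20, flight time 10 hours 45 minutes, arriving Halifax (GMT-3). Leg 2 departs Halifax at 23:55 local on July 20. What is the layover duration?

2 hours 45 minutes

Accra is at UTC+0, so departure is already 13:25 UTC on Jul 20.
Add 10 hours 45 minutes flight time → 00:10 UTC (Jul 21).
Halifax is UTC−3:00, so local arrival = 00:10 − 3:00 = 21:10 on Jul 20.
Layover = 23:55 − 21:10 = 2 hours 45 minutes.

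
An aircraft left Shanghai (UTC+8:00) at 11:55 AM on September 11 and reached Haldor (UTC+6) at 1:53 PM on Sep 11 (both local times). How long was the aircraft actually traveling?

3 hours 58 minutes

Departure in UTC: 11:55 AM − 8:00 = 3:55 AM on Sep 11.
Arrival in UTC: 1:53 PM − 6:00 = 7:53 AM on Sep 11.
Elapsed = 7:53 AM − 3:55 AM = 3 hours 58 minutes.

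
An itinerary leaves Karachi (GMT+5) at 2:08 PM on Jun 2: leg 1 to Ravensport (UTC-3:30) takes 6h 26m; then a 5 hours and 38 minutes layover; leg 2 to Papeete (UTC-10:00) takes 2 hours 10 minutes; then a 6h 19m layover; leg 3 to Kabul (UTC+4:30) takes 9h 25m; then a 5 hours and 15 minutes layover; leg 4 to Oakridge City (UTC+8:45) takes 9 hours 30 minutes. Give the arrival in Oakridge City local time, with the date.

Convert departure to UTC: 2:08 PM − 5:00 = 9:08 AM UTC on Jun 2.
Add 6 hours and 26 minutes leg 1 → 3:34 PM UTC.
Add 5 hours and 38 minutes layover in Ravensport → 9:12 PM UTC.
Add 2 hours 10 minutes leg 2 → 11:22 PM UTC.
Add 6 hours and 19 minutes layover in Papeete → 5:41 AM UTC (Jun 3).
Add 9 hours 25 minutes leg 3 → 3:06 PM UTC.
Add 5 hours and 15 minutes layover in Kabul → 8:21 PM UTC.
Add 9 hours and 30 minutes leg 4 → 5:51 AM UTC (Jun 4).
Oakridge City is UTC+8:45, so local arrival = 5:51 AM + 8:45 = 2:36 PM on Jun 4.

2:36 PM on Jun 4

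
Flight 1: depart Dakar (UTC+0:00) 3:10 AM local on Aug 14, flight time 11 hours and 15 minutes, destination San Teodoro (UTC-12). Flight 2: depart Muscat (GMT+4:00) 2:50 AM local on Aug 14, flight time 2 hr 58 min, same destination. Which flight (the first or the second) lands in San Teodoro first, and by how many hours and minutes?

the second, by 12 hours 37 minutes

Flight 1 departs at 3:10 AM UTC (Aug 14).
+11 hours and 15 minutes → arrive 2:25 PM UTC on Aug 14.
Flight 2 in UTC: 2:50 AM − 4:00 = 10:50 PM on Aug 13.
+2 hours 58 minutes → arrive 1:48 AM UTC on Aug 14.
Flight 2 lands earlier by 12 hours 37 minutes.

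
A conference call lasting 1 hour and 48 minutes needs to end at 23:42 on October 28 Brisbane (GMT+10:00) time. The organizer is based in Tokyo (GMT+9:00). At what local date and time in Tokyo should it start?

20:54 on October 28

Target end time in UTC: 23:42 − 10:00 = 13:42 on Oct 28.
Subtract 1 hour and 48 minutes → start 11:54 UTC on Oct 28.
Tokyo is UTC+9:00: 11:54 + 9:00 = 20:54 on Oct 28.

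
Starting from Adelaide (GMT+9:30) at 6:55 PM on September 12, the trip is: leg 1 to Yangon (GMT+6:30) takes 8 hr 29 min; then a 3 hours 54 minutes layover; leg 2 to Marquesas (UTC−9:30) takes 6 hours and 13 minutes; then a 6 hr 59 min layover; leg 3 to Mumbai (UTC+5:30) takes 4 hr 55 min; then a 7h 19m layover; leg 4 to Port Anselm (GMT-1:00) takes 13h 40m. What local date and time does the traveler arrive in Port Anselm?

Convert departure to UTC: 6:55 PM − 9:30 = 9:25 AM UTC on Sep 12.
Add 8 hours 29 minutes leg 1 → 5:54 PM UTC.
Add 3 hours 54 minutes layover in Yangon → 9:48 PM UTC.
Add 6 hours 13 minutes leg 2 → 4:01 AM UTC (Sep 13).
Add 6 hours and 59 minutes layover in Marquesas → 11:00 AM UTC.
Add 4 hours 55 minutes leg 3 → 3:55 PM UTC.
Add 7 hours 19 minutes layover in Mumbai → 11:14 PM UTC.
Add 13 hours and 40 minutes leg 4 → 12:54 PM UTC (Sep 14).
Port Anselm is UTC−1:00, so local arrival = 12:54 PM − 1:00 = 11:54 AM on Sep 14.

11:54 AM on Sep 14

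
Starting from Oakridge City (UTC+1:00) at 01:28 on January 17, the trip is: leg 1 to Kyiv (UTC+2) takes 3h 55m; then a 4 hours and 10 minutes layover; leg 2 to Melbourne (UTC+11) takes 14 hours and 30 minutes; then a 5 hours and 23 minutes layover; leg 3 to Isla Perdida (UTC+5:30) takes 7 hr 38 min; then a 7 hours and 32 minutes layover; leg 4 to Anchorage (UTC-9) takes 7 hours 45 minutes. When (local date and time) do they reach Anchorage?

Convert departure to UTC: 01:28 − 1:00 = 00:28 UTC on Jan 17.
Add 3 hours 55 minutes leg 1 → 04:23 UTC.
Add 4 hours and 10 minutes layover in Kyiv → 08:33 UTC.
Add 14 hours and 30 minutes leg 2 → 23:03 UTC.
Add 5 hours and 23 minutes layover in Melbourne → 04:26 UTC (Jan 18).
Add 7 hours 38 minutes leg 3 → 12:04 UTC.
Add 7 hours 32 minutes layover in Isla Perdida → 19:36 UTC.
Add 7 hours and 45 minutes leg 4 → 03:21 UTC (Jan 19).
Anchorage is UTC−9:00, so local arrival = 03:21 − 9:00 = 18:21 on Jan 18.

18:21 on January 18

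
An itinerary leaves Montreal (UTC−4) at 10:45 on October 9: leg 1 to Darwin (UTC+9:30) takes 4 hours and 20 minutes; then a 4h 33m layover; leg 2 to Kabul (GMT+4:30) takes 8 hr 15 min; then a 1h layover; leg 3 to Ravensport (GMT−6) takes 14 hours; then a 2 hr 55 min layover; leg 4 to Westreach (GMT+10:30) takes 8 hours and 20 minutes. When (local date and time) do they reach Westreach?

20:38 on October 11

Convert departure to UTC: 10:45 + 4:00 = 14:45 UTC on Oct 9.
Add 4 hours and 20 minutes leg 1 → 19:05 UTC.
Add 4 hours and 33 minutes layover in Darwin → 23:38 UTC.
Add 8 hours 15 minutes leg 2 → 07:53 UTC (Oct 10).
Add 1 hour layover in Kabul → 08:53 UTC.
Add 14 hours leg 3 → 22:53 UTC.
Add 2 hours 55 minutes layover in Ravensport → 01:48 UTC (Oct 11).
Add 8 hours and 20 minutes leg 4 → 10:08 UTC.
Westreach is UTC+10:30, so local arrival = 10:08 + 10:30 = 20:38 on Oct 11.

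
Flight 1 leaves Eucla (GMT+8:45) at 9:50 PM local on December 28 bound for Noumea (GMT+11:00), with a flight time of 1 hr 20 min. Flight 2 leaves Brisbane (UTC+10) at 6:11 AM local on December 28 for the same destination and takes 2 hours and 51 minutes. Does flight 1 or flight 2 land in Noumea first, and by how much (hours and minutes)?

the second, by 15 hours 23 minutes

Flight 1 in UTC: 9:50 PM − 8:45 = 1:05 PM on Dec 28.
+1 hour 20 minutes → arrive 2:25 PM UTC on Dec 28.
Flight 2 in UTC: 6:11 AM − 10:00 = 8:11 PM on Dec 27.
+2 hours and 51 minutes → arrive 11:02 PM UTC on Dec 27.
Flight 2 lands earlier by 15 hours 23 minutes.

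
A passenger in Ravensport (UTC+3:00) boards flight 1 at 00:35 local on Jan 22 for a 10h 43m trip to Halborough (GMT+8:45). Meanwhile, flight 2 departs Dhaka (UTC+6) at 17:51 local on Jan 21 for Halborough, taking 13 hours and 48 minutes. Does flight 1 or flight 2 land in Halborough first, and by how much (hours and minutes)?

Flight 1 in UTC: 00:35 − 3:00 = 21:35 on Jan 21.
+10 hours 43 minutes → arrive 08:18 UTC on Jan 22.
Flight 2 in UTC: 17:51 − 6:00 = 11:51 on Jan 21.
+13 hours 48 minutes → arrive 01:39 UTC on Jan 22.
Flight 2 lands earlier by 6 hours 39 minutes.

the second, by 6 hours 39 minutes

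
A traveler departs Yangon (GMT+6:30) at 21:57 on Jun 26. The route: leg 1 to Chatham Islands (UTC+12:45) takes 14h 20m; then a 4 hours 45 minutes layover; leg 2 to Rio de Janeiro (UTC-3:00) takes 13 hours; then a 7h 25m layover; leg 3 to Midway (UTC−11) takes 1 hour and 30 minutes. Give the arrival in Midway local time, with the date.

21:27 on June 27

Convert departure to UTC: 21:57 − 6:30 = 15:27 UTC on Jun 26.
Add 14 hours 20 minutes leg 1 → 05:47 UTC (Jun 27).
Add 4 hours and 45 minutes layover in Chatham Islands → 10:32 UTC.
Add 13 hours leg 2 → 23:32 UTC.
Add 7 hours 25 minutes layover in Rio de Janeiro → 06:57 UTC (Jun 28).
Add 1 hour and 30 minutes leg 3 → 08:27 UTC.
Midway is UTC−11:00, so local arrival = 08:27 − 11:00 = 21:27 on Jun 27.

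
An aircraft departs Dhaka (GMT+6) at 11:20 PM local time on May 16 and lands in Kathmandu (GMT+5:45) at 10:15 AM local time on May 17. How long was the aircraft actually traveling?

11 hours 10 minutes

Departure in UTC: 11:20 PM − 6:00 = 5:20 PM on May 16.
Arrival in UTC: 10:15 AM − 5:45 = 4:30 AM on May 17.
Elapsed = 4:30 AM − 5:20 PM (+1 day) = 11 hours 10 minutes.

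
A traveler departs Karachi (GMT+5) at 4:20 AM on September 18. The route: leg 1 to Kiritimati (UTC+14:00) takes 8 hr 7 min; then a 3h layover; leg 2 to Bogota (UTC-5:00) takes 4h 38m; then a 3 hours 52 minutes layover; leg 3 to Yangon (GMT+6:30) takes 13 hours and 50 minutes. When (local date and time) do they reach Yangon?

Convert departure to UTC: 4:20 AM − 5:00 = 11:20 PM UTC on Sep 17.
Add 8 hours 7 minutes leg 1 → 7:27 AM UTC (Sep 18).
Add 3 hours layover in Kiritimati → 10:27 AM UTC.
Add 4 hours 38 minutes leg 2 → 3:05 PM UTC.
Add 3 hours 52 minutes layover in Bogota → 6:57 PM UTC.
Add 13 hours 50 minutes leg 3 → 8:47 AM UTC (Sep 19).
Yangon is UTC+6:30, so local arrival = 8:47 AM + 6:30 = 3:17 PM on Sep 19.

3:17 PM on September 19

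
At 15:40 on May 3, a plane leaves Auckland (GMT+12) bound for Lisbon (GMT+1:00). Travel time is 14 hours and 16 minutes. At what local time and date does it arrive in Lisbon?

Convert departure to UTC: 15:40 − 12:00 = 03:40 UTC on May 3.
Add 14 hours and 16 minutes travel time → 17:56 UTC.
Lisbon is UTC+1:00, so local arrival = 17:56 + 1:00 = 18:56 on May 3.

18:56 on May 3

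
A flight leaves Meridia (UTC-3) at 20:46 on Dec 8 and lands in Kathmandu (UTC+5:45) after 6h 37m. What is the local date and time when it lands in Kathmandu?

12:08 on Dec 9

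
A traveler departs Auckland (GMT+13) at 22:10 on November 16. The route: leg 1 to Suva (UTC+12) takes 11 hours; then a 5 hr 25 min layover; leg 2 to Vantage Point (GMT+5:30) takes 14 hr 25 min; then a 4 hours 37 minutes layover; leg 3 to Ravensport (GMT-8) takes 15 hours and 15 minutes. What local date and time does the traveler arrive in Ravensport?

03:52 on November 18

Convert departure to UTC: 22:10 − 13:00 = 09:10 UTC on Nov 16.
Add 11 hours leg 1 → 20:10 UTC.
Add 5 hours 25 minutes layover in Suva → 01:35 UTC (Nov 17).
Add 14 hours 25 minutes leg 2 → 16:00 UTC.
Add 4 hours 37 minutes layover in Vantage Point → 20:37 UTC.
Add 15 hours 15 minutes leg 3 → 11:52 UTC (Nov 18).
Ravensport is UTC−8:00, so local arrival = 11:52 − 8:00 = 03:52 on Nov 18.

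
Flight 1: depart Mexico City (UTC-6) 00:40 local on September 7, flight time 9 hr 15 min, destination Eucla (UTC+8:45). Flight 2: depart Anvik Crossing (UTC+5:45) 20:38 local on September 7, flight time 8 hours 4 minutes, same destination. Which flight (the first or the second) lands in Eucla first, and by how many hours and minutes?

the first, by 7 hours 2 minutes

Flight 1 in UTC: 00:40 + 6:00 = 06:40 on Sep 7.
+9 hours and 15 minutes → arrive 15:55 UTC on Sep 7.
Flight 2 in UTC: 20:38 − 5:45 = 14:53 on Sep 7.
+8 hours and 4 minutes → arrive 22:57 UTC on Sep 7.
Flight 1 lands earlier by 7 hours 2 minutes.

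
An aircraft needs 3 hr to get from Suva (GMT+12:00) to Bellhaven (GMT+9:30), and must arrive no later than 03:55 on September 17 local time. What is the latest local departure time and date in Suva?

03:25 on September 17

Target arrival in UTC: 03:55 − 9:30 = 18:25 on Sep 16.
Subtract 3 hours → departure 15:25 UTC on Sep 16.
Suva is UTC+12:00: 15:25 + 12:00 = 03:25 on Sep 17.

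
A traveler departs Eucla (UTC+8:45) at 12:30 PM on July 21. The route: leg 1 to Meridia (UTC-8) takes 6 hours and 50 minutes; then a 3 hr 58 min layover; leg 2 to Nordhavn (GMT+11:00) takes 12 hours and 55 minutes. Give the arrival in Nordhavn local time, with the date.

Convert departure to UTC: 12:30 PM − 8:45 = 3:45 AM UTC on Jul 21.
Add 6 hours 50 minutes leg 1 → 10:35 AM UTC.
Add 3 hours and 58 minutes layover in Meridia → 2:33 PM UTC.
Add 12 hours and 55 minutes leg 2 → 3:28 AM UTC (Jul 22).
Nordhavn is UTC+11:00, so local arrival = 3:28 AM + 11:00 = 2:28 PM on Jul 22.

2:28 PM on July 22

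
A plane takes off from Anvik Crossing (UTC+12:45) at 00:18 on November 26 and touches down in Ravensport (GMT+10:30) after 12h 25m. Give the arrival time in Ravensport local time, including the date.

10:28 on Nov 26

Convert departure to UTC: 00:18 − 12:45 = 11:33 UTC on Nov 25.
Add 12 hours 25 minutes travel time → 23:58 UTC.
Ravensport is UTC+10:30, so local arrival = 23:58 + 10:30 = 10:28 on Nov 26.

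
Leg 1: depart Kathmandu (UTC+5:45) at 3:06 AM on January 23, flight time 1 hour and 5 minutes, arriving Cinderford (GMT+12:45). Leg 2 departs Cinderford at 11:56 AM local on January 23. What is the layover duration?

45 minutes

Convert departure to UTC: 3:06 AM − 5:45 = 9:21 PM UTC on Jan 22.
Add 1 hour and 5 minutes flight time → 10:26 PM UTC.
Cinderford is UTC+12:45, so local arrival = 10:26 PM + 12:45 = 11:11 AM on Jan 23.
Layover = 11:56 AM − 11:11 AM = 45 minutes.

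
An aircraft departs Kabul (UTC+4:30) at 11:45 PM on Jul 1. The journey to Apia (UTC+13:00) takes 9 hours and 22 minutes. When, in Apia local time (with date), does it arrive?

5:37 PM on Jul 2

Apia is 8:30 ahead of Kabul.
After 9 hours and 22 minutes it is 9:07 AM (Jul 2) in Kabul.
Shift by the zone difference: 9:07 AM + 8:30 = 5:37 PM on Jul 2 in Apia.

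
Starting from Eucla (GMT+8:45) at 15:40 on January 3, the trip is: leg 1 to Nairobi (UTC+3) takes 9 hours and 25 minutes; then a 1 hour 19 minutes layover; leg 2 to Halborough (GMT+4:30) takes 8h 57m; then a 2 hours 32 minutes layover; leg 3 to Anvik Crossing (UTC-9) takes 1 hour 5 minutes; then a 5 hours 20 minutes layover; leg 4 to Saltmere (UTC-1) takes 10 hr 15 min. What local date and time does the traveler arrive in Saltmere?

20:48 on January 4

Convert departure to UTC: 15:40 − 8:45 = 06:55 UTC on Jan 3.
Add 9 hours and 25 minutes leg 1 → 16:20 UTC.
Add 1 hour 19 minutes layover in Nairobi → 17:39 UTC.
Add 8 hours and 57 minutes leg 2 → 02:36 UTC (Jan 4).
Add 2 hours and 32 minutes layover in Halborough → 05:08 UTC.
Add 1 hour 5 minutes leg 3 → 06:13 UTC.
Add 5 hours and 20 minutes layover in Anvik Crossing → 11:33 UTC.
Add 10 hours 15 minutes leg 4 → 21:48 UTC.
Saltmere is UTC−1:00, so local arrival = 21:48 − 1:00 = 20:48 on Jan 4.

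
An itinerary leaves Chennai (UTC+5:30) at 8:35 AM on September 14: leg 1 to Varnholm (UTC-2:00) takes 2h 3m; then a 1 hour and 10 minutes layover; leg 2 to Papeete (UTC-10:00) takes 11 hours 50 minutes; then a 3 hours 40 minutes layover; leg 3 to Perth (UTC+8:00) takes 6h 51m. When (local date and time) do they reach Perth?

12:39 PM on September 15

Convert departure to UTC: 8:35 AM − 5:30 = 3:05 AM UTC on Sep 14.
Add 2 hours and 3 minutes leg 1 → 5:08 AM UTC.
Add 1 hour and 10 minutes layover in Varnholm → 6:18 AM UTC.
Add 11 hours 50 minutes leg 2 → 6:08 PM UTC.
Add 3 hours and 40 minutes layover in Papeete → 9:48 PM UTC.
Add 6 hours 51 minutes leg 3 → 4:39 AM UTC (Sep 15).
Perth is UTC+8:00, so local arrival = 4:39 AM + 8:00 = 12:39 PM on Sep 15.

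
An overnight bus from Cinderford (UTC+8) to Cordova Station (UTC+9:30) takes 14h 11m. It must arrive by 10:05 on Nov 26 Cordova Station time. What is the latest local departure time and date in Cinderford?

18:24 on November 25

Target arrival in UTC: 10:05 − 9:30 = 00:35 on Nov 26.
Subtract 14 hours 11 minutes → departure 10:24 UTC on Nov 25.
Cinderford is UTC+8:00: 10:24 + 8:00 = 18:24 on Nov 25.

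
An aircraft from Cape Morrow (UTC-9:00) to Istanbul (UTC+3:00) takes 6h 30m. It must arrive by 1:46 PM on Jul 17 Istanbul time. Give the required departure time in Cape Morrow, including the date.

Target arrival in UTC: 1:46 PM − 3:00 = 10:46 AM on Jul 17.
Subtract 6 hours 30 minutes → departure 4:16 AM UTC on Jul 17.
Cape Morrow is UTC−9:00: 4:16 AM − 9:00 = 7:16 PM on Jul 16.

7:16 PM on July 16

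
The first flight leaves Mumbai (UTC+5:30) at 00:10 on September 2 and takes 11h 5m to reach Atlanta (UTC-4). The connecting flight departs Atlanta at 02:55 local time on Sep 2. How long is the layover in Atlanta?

Convert departure to UTC: 00:10 − 5:30 = 18:40 UTC on Sep 1.
Add 11 hours 5 minutes flight time → 05:45 UTC (Sep 2).
Atlanta is UTC−4:00, so local arrival = 05:45 − 4:00 = 01:45 on Sep 2.
Layover = 02:55 − 01:45 = 1 hour 10 minutes.

1 hour 10 minutes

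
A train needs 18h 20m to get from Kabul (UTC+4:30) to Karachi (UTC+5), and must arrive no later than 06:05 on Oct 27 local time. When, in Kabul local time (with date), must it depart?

Target arrival in UTC: 06:05 − 5:00 = 01:05 on Oct 27.
Subtract 18 hours and 20 minutes → departure 06:45 UTC on Oct 26.
Kabul is UTC+4:30: 06:45 + 4:30 = 11:15 on Oct 26.

11:15 on October 26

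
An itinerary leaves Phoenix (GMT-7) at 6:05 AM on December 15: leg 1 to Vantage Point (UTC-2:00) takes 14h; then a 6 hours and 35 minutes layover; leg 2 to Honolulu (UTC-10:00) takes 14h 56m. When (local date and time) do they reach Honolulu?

Convert departure to UTC: 6:05 AM + 7:00 = 1:05 PM UTC on Dec 15.
Add 14 hours leg 1 → 3:05 AM UTC (Dec 16).
Add 6 hours and 35 minutes layover in Vantage Point → 9:40 AM UTC.
Add 14 hours 56 minutes leg 2 → 12:36 AM UTC (Dec 17).
Honolulu is UTC−10:00, so local arrival = 12:36 AM − 10:00 = 2:36 PM on Dec 16.

2:36 PM on December 16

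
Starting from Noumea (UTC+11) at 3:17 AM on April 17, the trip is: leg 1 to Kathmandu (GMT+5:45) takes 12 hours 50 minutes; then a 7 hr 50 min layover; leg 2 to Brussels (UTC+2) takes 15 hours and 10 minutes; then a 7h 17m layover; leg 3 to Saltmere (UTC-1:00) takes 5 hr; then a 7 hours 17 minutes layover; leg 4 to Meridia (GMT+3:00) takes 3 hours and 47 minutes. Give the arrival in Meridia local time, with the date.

Convert departure to UTC: 3:17 AM − 11:00 = 4:17 PM UTC on Apr 16.
Add 12 hours and 50 minutes leg 1 → 5:07 AM UTC (Apr 17).
Add 7 hours 50 minutes layover in Kathmandu → 12:57 PM UTC.
Add 15 hours 10 minutes leg 2 → 4:07 AM UTC (Apr 18).
Add 7 hours and 17 minutes layover in Brussels → 11:24 AM UTC.
Add 5 hours leg 3 → 4:24 PM UTC.
Add 7 hours 17 minutes layover in Saltmere → 11:41 PM UTC.
Add 3 hours 47 minutes leg 4 → 3:28 AM UTC (Apr 19).
Meridia is UTC+3:00, so local arrival = 3:28 AM + 3:00 = 6:28 AM on Apr 19.

6:28 AM on April 19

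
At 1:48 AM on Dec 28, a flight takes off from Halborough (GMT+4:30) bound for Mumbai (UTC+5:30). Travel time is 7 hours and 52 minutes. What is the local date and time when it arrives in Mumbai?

10:40 AM on Dec 28

Convert departure to UTC: 1:48 AM − 4:30 = 9:18 PM UTC on Dec 27.
Add 7 hours 52 minutes travel time → 5:10 AM UTC (Dec 28).
Mumbai is UTC+5:30, so local arrival = 5:10 AM + 5:30 = 10:40 AM on Dec 28.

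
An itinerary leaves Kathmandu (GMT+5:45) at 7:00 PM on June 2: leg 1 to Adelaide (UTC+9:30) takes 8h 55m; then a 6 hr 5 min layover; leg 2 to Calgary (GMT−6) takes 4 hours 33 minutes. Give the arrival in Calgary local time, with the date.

2:48 AM on June 3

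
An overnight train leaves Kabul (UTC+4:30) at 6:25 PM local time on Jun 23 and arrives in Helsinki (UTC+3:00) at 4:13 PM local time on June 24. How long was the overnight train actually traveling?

Departure in UTC: 6:25 PM − 4:30 = 1:55 PM on Jun 23.
Arrival in UTC: 4:13 PM − 3:00 = 1:13 PM on Jun 24.
Elapsed = 1:13 PM − 1:55 PM (+1 day) = 23 hours 18 minutes.

23 hours 18 minutes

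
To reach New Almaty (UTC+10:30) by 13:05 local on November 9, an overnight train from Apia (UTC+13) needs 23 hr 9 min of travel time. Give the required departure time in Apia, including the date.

16:26 on November 8

Target arrival in UTC: 13:05 − 10:30 = 02:35 on Nov 9.
Subtract 23 hours and 9 minutes → departure 03:26 UTC on Nov 8.
Apia is UTC+13:00: 03:26 + 13:00 = 16:26 on Nov 8.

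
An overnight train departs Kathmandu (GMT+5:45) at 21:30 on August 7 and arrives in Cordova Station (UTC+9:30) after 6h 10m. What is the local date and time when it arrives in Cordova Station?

07:25 on Aug 8

Cordova Station is 3:45 ahead of Kathmandu.
After 6 hours 10 minutes it is 03:40 (Aug 8) in Kathmandu.
Shift by the zone difference: 03:40 + 3:45 = 07:25 on Aug 8 in Cordova Station.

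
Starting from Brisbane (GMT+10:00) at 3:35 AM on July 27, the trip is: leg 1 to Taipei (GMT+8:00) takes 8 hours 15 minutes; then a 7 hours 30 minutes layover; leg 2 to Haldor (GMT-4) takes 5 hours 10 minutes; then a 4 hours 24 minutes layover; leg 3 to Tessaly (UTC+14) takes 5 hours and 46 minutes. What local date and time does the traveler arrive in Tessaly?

2:40 PM on July 28

Convert departure to UTC: 3:35 AM − 10:00 = 5:35 PM UTC on Jul 26.
Add 8 hours 15 minutes leg 1 → 1:50 AM UTC (Jul 27).
Add 7 hours and 30 minutes layover in Taipei → 9:20 AM UTC.
Add 5 hours and 10 minutes leg 2 → 2:30 PM UTC.
Add 4 hours 24 minutes layover in Haldor → 6:54 PM UTC.
Add 5 hours and 46 minutes leg 3 → 12:40 AM UTC (Jul 28).
Tessaly is UTC+14:00, so local arrival = 12:40 AM + 14:00 = 2:40 PM on Jul 28.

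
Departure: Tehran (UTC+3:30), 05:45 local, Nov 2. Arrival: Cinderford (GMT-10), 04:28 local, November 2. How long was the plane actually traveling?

Cinderford is 13:30 behind Tehran.
Clock-face elapsed time (ignoring zones) is −1 hour 17 minutes.
Actual elapsed = −1 hour 17 minutes + 13:30 = 12 hours 13 minutes.

12 hours 13 minutes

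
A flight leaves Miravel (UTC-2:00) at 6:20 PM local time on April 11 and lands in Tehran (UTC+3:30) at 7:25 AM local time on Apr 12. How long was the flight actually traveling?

7 hours 35 minutes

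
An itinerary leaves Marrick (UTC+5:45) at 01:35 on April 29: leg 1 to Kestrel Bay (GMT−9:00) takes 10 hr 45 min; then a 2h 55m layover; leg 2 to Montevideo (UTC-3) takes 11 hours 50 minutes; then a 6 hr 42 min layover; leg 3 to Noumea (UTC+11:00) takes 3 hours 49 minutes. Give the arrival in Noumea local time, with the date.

18:51 on April 30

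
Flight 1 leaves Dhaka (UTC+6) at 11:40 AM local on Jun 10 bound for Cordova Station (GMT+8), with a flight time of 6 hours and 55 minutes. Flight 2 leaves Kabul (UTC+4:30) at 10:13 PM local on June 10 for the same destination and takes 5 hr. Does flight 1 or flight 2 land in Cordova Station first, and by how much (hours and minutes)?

the first, by 10 hours 8 minutes

Flight 1 in UTC: 11:40 AM − 6:00 = 5:40 AM on Jun 10.
+6 hours 55 minutes → arrive 12:35 PM UTC on Jun 10.
Flight 2 in UTC: 10:13 PM − 4:30 = 5:43 PM on Jun 10.
+5 hours → arrive 10:43 PM UTC on Jun 10.
Flight 1 lands earlier by 10 hours 8 minutes.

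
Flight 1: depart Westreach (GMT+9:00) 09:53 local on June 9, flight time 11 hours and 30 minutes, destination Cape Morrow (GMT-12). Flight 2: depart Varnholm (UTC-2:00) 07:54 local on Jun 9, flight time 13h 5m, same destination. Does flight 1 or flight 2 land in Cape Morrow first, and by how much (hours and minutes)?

Flight 1 in UTC: 09:53 − 9:00 = 00:53 on Jun 9.
+11 hours 30 minutes → arrive 12:23 UTC on Jun 9.
Flight 2 in UTC: 07:54 + 2:00 = 09:54 on Jun 9.
+13 hours 5 minutes → arrive 22:59 UTC on Jun 9.
Flight 1 lands earlier by 10 hours 36 minutes.

the first, by 10 hours 36 minutes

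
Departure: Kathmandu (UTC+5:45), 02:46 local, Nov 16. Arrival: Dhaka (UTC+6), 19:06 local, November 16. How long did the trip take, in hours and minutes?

16 hours 5 minutes

Departure in UTC: 02:46 − 5:45 = 21:01 on Nov 15.
Arrival in UTC: 19:06 − 6:00 = 13:06 on Nov 16.
Elapsed = 13:06 − 21:01 (+1 day) = 16 hours 5 minutes.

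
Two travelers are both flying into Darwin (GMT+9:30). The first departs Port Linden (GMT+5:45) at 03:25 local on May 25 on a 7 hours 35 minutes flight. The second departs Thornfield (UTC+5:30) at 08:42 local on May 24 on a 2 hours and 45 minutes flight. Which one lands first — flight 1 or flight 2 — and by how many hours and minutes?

the second, by 23 hours 18 minutes

Flight 1 in UTC: 03:25 − 5:45 = 21:40 on May 24.
+7 hours and 35 minutes → arrive 05:15 UTC on May 25.
Flight 2 in UTC: 08:42 − 5:30 = 03:12 on May 24.
+2 hours 45 minutes → arrive 05:57 UTC on May 24.
Flight 2 lands earlier by 23 hours 18 minutes.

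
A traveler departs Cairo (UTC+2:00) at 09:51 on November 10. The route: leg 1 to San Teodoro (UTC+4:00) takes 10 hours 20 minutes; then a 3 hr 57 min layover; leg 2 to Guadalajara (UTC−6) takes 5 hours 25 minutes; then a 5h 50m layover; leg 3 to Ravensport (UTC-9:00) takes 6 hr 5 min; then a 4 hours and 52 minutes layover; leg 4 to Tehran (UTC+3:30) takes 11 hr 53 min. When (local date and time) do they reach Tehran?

11:43 on Nov 12

Convert departure to UTC: 09:51 − 2:00 = 07:51 UTC on Nov 10.
Add 10 hours and 20 minutes leg 1 → 18:11 UTC.
Add 3 hours 57 minutes layover in San Teodoro → 22:08 UTC.
Add 5 hours 25 minutes leg 2 → 03:33 UTC (Nov 11).
Add 5 hours and 50 minutes layover in Guadalajara → 09:23 UTC.
Add 6 hours and 5 minutes leg 3 → 15:28 UTC.
Add 4 hours and 52 minutes layover in Ravensport → 20:20 UTC.
Add 11 hours 53 minutes leg 4 → 08:13 UTC (Nov 12).
Tehran is UTC+3:30, so local arrival = 08:13 + 3:30 = 11:43 on Nov 12.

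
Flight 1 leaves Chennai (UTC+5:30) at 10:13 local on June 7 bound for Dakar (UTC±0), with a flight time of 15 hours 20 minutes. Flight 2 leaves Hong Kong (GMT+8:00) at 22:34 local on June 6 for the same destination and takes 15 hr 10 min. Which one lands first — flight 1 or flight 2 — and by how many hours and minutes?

the second, by 14 hours 19 minutes

Flight 1 in UTC: 10:13 − 5:30 = 04:43 on Jun 7.
+15 hours 20 minutes → arrive 20:03 UTC on Jun 7.
Flight 2 in UTC: 22:34 − 8:00 = 14:34 on Jun 6.
+15 hours and 10 minutes → arrive 05:44 UTC on Jun 7.
Flight 2 lands earlier by 14 hours 19 minutes.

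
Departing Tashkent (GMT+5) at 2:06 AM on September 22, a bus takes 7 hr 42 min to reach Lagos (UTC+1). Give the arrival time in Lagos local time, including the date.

Convert departure to UTC: 2:06 AM − 5:00 = 9:06 PM UTC on Sep 21.
Add 7 hours 42 minutes travel time → 4:48 AM UTC (Sep 22).
Lagos is UTC+1:00, so local arrival = 4:48 AM + 1:00 = 5:48 AM on Sep 22.

5:48 AM on September 22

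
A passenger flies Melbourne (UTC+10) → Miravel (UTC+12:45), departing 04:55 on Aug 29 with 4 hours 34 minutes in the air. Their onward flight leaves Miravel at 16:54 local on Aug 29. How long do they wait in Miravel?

Convert departure to UTC: 04:55 − 10:00 = 18:55 UTC on Aug 28.
Add 4 hours and 34 minutes flight time → 23:29 UTC.
Miravel is UTC+12:45, so local arrival = 23:29 + 12:45 = 12:14 on Aug 29.
Layover = 16:54 − 12:14 = 4 hours 40 minutes.

4 hours 40 minutes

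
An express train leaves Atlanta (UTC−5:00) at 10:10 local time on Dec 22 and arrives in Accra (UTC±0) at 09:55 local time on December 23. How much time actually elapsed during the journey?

Departure in UTC: 10:10 + 5:00 = 15:10 on Dec 22.
Arrival is already UTC: 09:55 on Dec 23.
Elapsed = 09:55 − 15:10 (+1 day) = 18 hours 45 minutes.

18 hours 45 minutes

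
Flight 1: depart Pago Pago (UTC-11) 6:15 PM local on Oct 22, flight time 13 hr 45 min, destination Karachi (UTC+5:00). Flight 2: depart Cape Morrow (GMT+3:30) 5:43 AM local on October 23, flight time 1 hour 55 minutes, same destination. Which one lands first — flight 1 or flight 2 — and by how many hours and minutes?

the second, by 14 hours 52 minutes

Flight 1 in UTC: 6:15 PM + 11:00 = 5:15 AM on Oct 23.
+13 hours 45 minutes → arrive 7:00 PM UTC on Oct 23.
Flight 2 in UTC: 5:43 AM − 3:30 = 2:13 AM on Oct 23.
+1 hour and 55 minutes → arrive 4:08 AM UTC on Oct 23.
Flight 2 lands earlier by 14 hours 52 minutes.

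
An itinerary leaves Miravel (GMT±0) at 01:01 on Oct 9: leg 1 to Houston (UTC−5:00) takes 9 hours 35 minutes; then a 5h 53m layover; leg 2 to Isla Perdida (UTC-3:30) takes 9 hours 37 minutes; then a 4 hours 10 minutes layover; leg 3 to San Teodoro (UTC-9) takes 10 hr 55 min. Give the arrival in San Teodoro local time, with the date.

08:11 on Oct 10

Miravel is at UTC+0, so departure is already 01:01 UTC on Oct 9.
Add 9 hours and 35 minutes leg 1 → 10:36 UTC.
Add 5 hours and 53 minutes layover in Houston → 16:29 UTC.
Add 9 hours and 37 minutes leg 2 → 02:06 UTC (Oct 10).
Add 4 hours and 10 minutes layover in Isla Perdida → 06:16 UTC.
Add 10 hours and 55 minutes leg 3 → 17:11 UTC.
San Teodoro is UTC−9:00, so local arrival = 17:11 − 9:00 = 08:11 on Oct 10.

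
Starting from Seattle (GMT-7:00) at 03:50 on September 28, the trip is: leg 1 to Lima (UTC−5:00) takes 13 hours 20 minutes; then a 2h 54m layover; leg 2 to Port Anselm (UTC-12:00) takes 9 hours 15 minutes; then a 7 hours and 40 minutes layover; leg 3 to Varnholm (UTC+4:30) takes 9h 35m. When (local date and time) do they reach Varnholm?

Convert departure to UTC: 03:50 + 7:00 = 10:50 UTC on Sep 28.
Add 13 hours and 20 minutes leg 1 → 00:10 UTC (Sep 29).
Add 2 hours and 54 minutes layover in Lima → 03:04 UTC.
Add 9 hours 15 minutes leg 2 → 12:19 UTC.
Add 7 hours and 40 minutes layover in Port Anselm → 19:59 UTC.
Add 9 hours 35 minutes leg 3 → 05:34 UTC (Sep 30).
Varnholm is UTC+4:30, so local arrival = 05:34 + 4:30 = 10:04 on Sep 30.

10:04 on September 30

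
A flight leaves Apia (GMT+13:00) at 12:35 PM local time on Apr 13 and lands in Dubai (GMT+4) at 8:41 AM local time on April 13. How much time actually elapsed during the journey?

Departure in UTC: 12:35 PM − 13:00 = 11:35 PM on Apr 12.
Arrival in UTC: 8:41 AM − 4:00 = 4:41 AM on Apr 13.
Elapsed = 4:41 AM − 11:35 PM (+1 day) = 5 hours 6 minutes.

5 hours 6 minutes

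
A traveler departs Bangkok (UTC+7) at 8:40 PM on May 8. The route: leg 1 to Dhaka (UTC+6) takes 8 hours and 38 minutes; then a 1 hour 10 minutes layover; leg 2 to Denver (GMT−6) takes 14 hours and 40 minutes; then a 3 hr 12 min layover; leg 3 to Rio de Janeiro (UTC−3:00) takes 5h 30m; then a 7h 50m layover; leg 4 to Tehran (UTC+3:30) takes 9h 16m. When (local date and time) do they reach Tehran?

7:26 PM on May 10

Convert departure to UTC: 8:40 PM − 7:00 = 1:40 PM UTC on May 8.
Add 8 hours 38 minutes leg 1 → 10:18 PM UTC.
Add 1 hour 10 minutes layover in Dhaka → 11:28 PM UTC.
Add 14 hours and 40 minutes leg 2 → 2:08 PM UTC (May 9).
Add 3 hours 12 minutes layover in Denver → 5:20 PM UTC.
Add 5 hours 30 minutes leg 3 → 10:50 PM UTC.
Add 7 hours 50 minutes layover in Rio de Janeiro → 6:40 AM UTC (May 10).
Add 9 hours and 16 minutes leg 4 → 3:56 PM UTC.
Tehran is UTC+3:30, so local arrival = 3:56 PM + 3:30 = 7:26 PM on May 10.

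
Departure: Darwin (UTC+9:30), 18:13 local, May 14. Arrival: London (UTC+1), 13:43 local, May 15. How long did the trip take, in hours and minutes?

28 hours

Departure in UTC: 18:13 − 9:30 = 08:43 on May 14.
Arrival in UTC: 13:43 − 1:00 = 12:43 on May 15.
Elapsed = 12:43 − 08:43 (+1 day) = 28 hours.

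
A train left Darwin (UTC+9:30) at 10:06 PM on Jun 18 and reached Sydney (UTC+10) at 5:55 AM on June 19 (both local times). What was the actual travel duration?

Departure in UTC: 10:06 PM − 9:30 = 12:36 PM on Jun 18.
Arrival in UTC: 5:55 AM − 10:00 = 7:55 PM on Jun 18.
Elapsed = 7:55 PM − 12:36 PM = 7 hours 19 minutes.

7 hours 19 minutes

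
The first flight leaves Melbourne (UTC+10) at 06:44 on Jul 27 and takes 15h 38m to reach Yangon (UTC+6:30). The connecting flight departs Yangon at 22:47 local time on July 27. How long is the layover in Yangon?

Convert departure to UTC: 06:44 − 10:00 = 20:44 UTC on Jul 26.
Add 15 hours and 38 minutes flight time → 12:22 UTC (Jul 27).
Yangon is UTC+6:30, so local arrival = 12:22 + 6:30 = 18:52 on Jul 27.
Layover = 22:47 − 18:52 = 3 hours 55 minutes.

3 hours 55 minutes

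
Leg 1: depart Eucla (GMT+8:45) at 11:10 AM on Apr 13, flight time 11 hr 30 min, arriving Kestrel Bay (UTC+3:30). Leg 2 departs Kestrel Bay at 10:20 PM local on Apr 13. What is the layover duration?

4 hours 55 minutes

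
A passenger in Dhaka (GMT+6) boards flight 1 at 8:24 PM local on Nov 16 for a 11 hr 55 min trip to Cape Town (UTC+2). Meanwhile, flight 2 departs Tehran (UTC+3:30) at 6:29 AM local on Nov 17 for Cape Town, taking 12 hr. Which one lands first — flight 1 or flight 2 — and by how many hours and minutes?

the first, by 12 hours 40 minutes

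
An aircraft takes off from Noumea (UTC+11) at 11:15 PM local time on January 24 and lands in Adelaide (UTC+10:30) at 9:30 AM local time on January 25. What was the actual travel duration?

10 hours 45 minutes

Departure in UTC: 11:15 PM − 11:00 = 12:15 PM on Jan 24.
Arrival in UTC: 9:30 AM − 10:30 = 11:00 PM on Jan 24.
Elapsed = 11:00 PM − 12:15 PM = 10 hours 45 minutes.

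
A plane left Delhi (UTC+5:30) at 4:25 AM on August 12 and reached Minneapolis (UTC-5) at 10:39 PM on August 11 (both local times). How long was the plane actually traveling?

4 hours 44 minutes

Departure in UTC: 4:25 AM − 5:30 = 10:55 PM on Aug 11.
Arrival in UTC: 10:39 PM + 5:00 = 3:39 AM on Aug 12.
Elapsed = 3:39 AM − 10:55 PM (+1 day) = 4 hours 44 minutes.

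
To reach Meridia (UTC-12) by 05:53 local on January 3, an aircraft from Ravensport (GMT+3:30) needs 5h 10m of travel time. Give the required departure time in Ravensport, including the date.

Target arrival in UTC: 05:53 + 12:00 = 17:53 on Jan 3.
Subtract 5 hours and 10 minutes → departure 12:43 UTC on Jan 3.
Ravensport is UTC+3:30: 12:43 + 3:30 = 16:13 on Jan 3.

16:13 on January 3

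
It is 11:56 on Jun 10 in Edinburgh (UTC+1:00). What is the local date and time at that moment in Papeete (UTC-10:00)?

Papeete is 11:00 behind Edinburgh.
Shift by the zone difference: 11:56 − 11:00 = 00:56 on Jun 10 in Papeete.

00:56 on Jun 10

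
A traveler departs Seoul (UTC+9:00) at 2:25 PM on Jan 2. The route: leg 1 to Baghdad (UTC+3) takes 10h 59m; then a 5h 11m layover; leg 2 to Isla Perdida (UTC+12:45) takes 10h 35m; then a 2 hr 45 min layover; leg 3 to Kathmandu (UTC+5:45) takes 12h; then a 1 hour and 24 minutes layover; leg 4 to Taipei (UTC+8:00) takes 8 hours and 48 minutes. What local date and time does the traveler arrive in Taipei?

5:07 PM on January 4

Convert departure to UTC: 2:25 PM − 9:00 = 5:25 AM UTC on Jan 2.
Add 10 hours and 59 minutes leg 1 → 4:24 PM UTC.
Add 5 hours and 11 minutes layover in Baghdad → 9:35 PM UTC.
Add 10 hours 35 minutes leg 2 → 8:10 AM UTC (Jan 3).
Add 2 hours 45 minutes layover in Isla Perdida → 10:55 AM UTC.
Add 12 hours leg 3 → 10:55 PM UTC.
Add 1 hour 24 minutes layover in Kathmandu → 12:19 AM UTC (Jan 4).
Add 8 hours 48 minutes leg 4 → 9:07 AM UTC.
Taipei is UTC+8:00, so local arrival = 9:07 AM + 8:00 = 5:07 PM on Jan 4.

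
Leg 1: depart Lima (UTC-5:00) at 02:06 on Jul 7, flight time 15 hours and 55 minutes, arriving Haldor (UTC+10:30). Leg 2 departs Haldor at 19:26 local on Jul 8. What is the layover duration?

Convert departure to UTC: 02:06 + 5:00 = 07:06 UTC on Jul 7.
Add 15 hours and 55 minutes flight time → 23:01 UTC.
Haldor is UTC+10:30, so local arrival = 23:01 + 10:30 = 09:31 on Jul 8.
Layover = 19:26 − 09:31 = 9 hours 55 minutes.

9 hours 55 minutes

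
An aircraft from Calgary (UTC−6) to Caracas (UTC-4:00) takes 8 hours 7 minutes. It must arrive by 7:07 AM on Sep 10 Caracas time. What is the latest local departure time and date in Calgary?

9:00 PM on Sep 9

Target arrival in UTC: 7:07 AM + 4:00 = 11:07 AM on Sep 10.
Subtract 8 hours 7 minutes → departure 3:00 AM UTC on Sep 10.
Calgary is UTC−6:00: 3:00 AM − 6:00 = 9:00 PM on Sep 9.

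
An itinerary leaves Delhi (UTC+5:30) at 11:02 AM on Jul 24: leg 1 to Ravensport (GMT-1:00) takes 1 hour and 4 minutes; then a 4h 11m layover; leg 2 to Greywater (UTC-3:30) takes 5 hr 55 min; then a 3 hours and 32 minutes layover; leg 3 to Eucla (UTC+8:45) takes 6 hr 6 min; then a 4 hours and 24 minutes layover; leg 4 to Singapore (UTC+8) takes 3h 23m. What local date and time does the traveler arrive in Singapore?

Convert departure to UTC: 11:02 AM − 5:30 = 5:32 AM UTC on Jul 24.
Add 1 hour 4 minutes leg 1 → 6:36 AM UTC.
Add 4 hours 11 minutes layover in Ravensport → 10:47 AM UTC.
Add 5 hours and 55 minutes leg 2 → 4:42 PM UTC.
Add 3 hours and 32 minutes layover in Greywater → 8:14 PM UTC.
Add 6 hours and 6 minutes leg 3 → 2:20 AM UTC (Jul 25).
Add 4 hours and 24 minutes layover in Eucla → 6:44 AM UTC.
Add 3 hours 23 minutes leg 4 → 10:07 AM UTC.
Singapore is UTC+8:00, so local arrival = 10:07 AM + 8:00 = 6:07 PM on Jul 25.

6:07 PM on July 25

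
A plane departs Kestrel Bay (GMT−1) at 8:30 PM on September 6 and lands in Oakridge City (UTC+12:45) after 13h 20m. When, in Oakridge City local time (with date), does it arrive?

11:35 PM on September 7

Convert departure to UTC: 8:30 PM + 1:00 = 9:30 PM UTC on Sep 6.
Add 13 hours 20 minutes travel time → 10:50 AM UTC (Sep 7).
Oakridge City is UTC+12:45, so local arrival = 10:50 AM + 12:45 = 11:35 PM on Sep 7.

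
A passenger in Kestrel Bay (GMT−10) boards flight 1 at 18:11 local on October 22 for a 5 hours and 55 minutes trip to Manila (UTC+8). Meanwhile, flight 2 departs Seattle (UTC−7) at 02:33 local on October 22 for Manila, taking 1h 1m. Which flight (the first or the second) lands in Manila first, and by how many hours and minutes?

the second, by 23 hours 32 minutes

Flight 1 in UTC: 18:11 + 10:00 = 04:11 on Oct 23.
+5 hours and 55 minutes → arrive 10:06 UTC on Oct 23.
Flight 2 in UTC: 02:33 + 7:00 = 09:33 on Oct 22.
+1 hour and 1 minute → arrive 10:34 UTC on Oct 22.
Flight 2 lands earlier by 23 hours 32 minutes.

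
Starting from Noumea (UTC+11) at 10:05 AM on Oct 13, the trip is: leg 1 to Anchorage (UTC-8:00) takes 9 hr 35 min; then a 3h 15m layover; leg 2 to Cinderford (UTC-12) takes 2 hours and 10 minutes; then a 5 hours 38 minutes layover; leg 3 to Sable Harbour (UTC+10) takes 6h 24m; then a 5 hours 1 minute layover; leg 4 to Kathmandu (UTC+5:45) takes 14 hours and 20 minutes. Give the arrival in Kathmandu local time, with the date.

3:13 AM on October 15

Convert departure to UTC: 10:05 AM − 11:00 = 11:05 PM UTC on Oct 12.
Add 9 hours 35 minutes leg 1 → 8:40 AM UTC (Oct 13).
Add 3 hours and 15 minutes layover in Anchorage → 11:55 AM UTC.
Add 2 hours 10 minutes leg 2 → 2:05 PM UTC.
Add 5 hours and 38 minutes layover in Cinderford → 7:43 PM UTC.
Add 6 hours 24 minutes leg 3 → 2:07 AM UTC (Oct 14).
Add 5 hours and 1 minute layover in Sable Harbour → 7:08 AM UTC.
Add 14 hours and 20 minutes leg 4 → 9:28 PM UTC.
Kathmandu is UTC+5:45, so local arrival = 9:28 PM + 5:45 = 3:13 AM on Oct 15.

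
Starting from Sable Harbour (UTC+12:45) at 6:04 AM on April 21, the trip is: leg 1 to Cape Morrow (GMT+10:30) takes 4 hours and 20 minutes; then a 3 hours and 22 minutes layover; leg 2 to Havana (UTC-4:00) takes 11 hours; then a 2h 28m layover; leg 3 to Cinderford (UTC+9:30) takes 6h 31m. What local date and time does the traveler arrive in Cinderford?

Convert departure to UTC: 6:04 AM − 12:45 = 5:19 PM UTC on Apr 20.
Add 4 hours and 20 minutes leg 1 → 9:39 PM UTC.
Add 3 hours and 22 minutes layover in Cape Morrow → 1:01 AM UTC (Apr 21).
Add 11 hours leg 2 → 12:01 PM UTC.
Add 2 hours 28 minutes layover in Havana → 2:29 PM UTC.
Add 6 hours 31 minutes leg 3 → 9:00 PM UTC.
Cinderford is UTC+9:30, so local arrival = 9:00 PM + 9:30 = 6:30 AM on Apr 22.

6:30 AM on Apr 22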